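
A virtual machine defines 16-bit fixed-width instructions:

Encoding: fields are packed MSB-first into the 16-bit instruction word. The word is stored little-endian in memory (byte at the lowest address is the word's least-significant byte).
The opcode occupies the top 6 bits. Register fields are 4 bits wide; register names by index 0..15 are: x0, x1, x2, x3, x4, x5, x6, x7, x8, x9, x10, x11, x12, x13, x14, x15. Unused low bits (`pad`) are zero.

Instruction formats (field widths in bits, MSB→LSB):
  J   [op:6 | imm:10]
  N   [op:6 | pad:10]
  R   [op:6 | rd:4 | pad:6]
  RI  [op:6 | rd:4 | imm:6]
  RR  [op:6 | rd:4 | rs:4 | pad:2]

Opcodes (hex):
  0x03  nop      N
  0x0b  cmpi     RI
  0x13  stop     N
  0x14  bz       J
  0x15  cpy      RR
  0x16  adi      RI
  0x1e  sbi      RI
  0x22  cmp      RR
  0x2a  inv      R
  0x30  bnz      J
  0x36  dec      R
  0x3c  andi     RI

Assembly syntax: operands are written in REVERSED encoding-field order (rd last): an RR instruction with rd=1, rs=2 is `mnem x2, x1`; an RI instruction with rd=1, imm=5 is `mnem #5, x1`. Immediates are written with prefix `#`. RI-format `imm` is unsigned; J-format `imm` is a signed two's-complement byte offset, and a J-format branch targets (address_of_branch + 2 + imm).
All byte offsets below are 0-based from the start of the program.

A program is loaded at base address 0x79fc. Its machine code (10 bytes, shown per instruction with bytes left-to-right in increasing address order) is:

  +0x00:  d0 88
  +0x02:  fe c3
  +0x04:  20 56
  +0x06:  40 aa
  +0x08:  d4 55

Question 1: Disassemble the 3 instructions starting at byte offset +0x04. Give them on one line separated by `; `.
cpy x8, x8; inv x9; cpy x5, x7

+0x04: 20 56 ⇒ word 0x5620 (little)
  top 6b → 0x15 → cpy [RR]
  rd@[9:6]=0x8 ⇒ x8
  rs@[5:2]=0x8 ⇒ x8
+0x06: 40 aa ⇒ word 0xaa40 (little)
  top 6b → 0x2a → inv [R]
  rd@[9:6]=0x9 ⇒ x9
+0x08: d4 55 ⇒ word 0x55d4 (little)
  top 6b → 0x15 → cpy [RR]
  rd@[9:6]=0x7 ⇒ x7
  rs@[5:2]=0x5 ⇒ x5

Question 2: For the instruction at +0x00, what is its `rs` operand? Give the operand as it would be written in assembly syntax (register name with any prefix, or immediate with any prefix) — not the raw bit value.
x4

[00] d0 88 → 0x88d0
  op=0x88d0>>10=0x22 ⇒ cmp (RR)
  [9:6] rd=3 = x3
  [5:2] rs=4 = x4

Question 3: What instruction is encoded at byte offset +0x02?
+0x02: fe c3 ⇒ word 0xc3fe (little)
  op=0xc3fe>>10=0x30 ⇒ bnz (J)
  imm@[9:0]=0x3fe (s10→-2) ⇒ #-2

bnz #-2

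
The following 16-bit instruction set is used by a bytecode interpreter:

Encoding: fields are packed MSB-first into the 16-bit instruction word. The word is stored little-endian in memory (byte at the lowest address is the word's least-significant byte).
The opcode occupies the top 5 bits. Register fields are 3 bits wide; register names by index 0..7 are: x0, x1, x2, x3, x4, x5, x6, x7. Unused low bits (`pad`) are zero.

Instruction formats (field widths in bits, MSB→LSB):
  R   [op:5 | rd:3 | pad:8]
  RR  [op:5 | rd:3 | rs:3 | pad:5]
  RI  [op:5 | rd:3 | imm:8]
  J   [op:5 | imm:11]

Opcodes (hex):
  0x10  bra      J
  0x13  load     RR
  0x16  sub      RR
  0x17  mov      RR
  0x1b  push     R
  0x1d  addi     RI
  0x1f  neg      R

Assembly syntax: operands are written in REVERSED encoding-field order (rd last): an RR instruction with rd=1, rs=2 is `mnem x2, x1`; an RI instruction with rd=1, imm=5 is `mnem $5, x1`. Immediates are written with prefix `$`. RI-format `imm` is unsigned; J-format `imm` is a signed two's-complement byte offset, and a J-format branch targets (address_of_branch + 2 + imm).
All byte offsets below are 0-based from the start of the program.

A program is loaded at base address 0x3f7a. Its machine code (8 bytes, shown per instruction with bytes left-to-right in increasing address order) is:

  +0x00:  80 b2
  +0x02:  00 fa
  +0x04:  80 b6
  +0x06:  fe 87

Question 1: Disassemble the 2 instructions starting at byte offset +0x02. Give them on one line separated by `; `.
neg x2; sub x4, x6

+0x02: 00 fa ⇒ word 0xfa00 (little)
  opcode bits[15:11]=0x1f: neg/R
  rd@[10:8]=0x2 ⇒ x2
+0x04: 80 b6 ⇒ word 0xb680 (little)
  opcode bits[15:11]=0x16: sub/RR
  rd@[10:8]=0x6 ⇒ x6
  rs@[7:5]=0x4 ⇒ x4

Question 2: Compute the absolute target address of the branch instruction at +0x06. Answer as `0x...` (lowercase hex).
@+06  little-endian(fe 87) = 0x87fe
  opcode bits[15:11]=0x10: bra/J
  [10:0] imm=2046 (s11→-2) = $-2
  target = base 0x3f7a + off 0x06 + 2 + imm -2 = 0x3f80

0x3f80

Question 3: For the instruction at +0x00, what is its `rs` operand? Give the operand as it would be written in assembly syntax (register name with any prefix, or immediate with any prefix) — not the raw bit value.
x4

@+00  little-endian(80 b2) = 0xb280
  op=0xb280>>11=0x16 ⇒ sub (RR)
  rd@[10:8]=0x2 ⇒ x2
  rs@[7:5]=0x4 ⇒ x4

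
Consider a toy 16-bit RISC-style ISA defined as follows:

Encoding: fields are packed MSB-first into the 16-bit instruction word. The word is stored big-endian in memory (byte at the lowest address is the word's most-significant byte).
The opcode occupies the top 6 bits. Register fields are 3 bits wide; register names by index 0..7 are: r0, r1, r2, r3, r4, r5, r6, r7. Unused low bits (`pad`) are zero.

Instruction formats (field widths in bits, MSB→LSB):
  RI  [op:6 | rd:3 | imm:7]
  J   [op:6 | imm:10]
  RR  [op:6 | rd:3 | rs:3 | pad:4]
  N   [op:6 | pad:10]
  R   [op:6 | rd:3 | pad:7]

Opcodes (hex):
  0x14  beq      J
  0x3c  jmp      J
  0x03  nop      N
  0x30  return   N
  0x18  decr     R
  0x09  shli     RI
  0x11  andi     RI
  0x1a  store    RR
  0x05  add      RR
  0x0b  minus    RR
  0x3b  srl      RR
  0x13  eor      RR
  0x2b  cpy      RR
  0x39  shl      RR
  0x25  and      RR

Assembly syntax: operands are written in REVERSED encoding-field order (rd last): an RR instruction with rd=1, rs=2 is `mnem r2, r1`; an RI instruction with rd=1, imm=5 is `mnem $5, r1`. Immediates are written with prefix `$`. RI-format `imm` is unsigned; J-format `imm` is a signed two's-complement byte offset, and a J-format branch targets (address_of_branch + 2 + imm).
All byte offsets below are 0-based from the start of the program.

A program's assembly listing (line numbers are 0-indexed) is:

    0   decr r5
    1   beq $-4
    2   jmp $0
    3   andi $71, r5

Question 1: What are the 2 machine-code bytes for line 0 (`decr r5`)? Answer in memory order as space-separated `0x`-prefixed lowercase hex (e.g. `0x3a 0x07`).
0x62 0x80

L0: decr op=0x18:6|rd=5:3|pad=0:7 ⇒ 0x6280 ⇒ big 62 80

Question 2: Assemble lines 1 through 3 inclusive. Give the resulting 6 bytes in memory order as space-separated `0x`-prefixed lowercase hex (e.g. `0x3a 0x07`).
L1: beq op=0x14:6|imm=-4:10 ⇒ 0x53fc ⇒ big 53 fc
L2: jmp op=0x3c:6|imm=0:10 ⇒ 0xf000 ⇒ big f0 00
L3: andi op=0x11:6|rd=5:3|imm=71:7 ⇒ 0x46c7 ⇒ big 46 c7

0x53 0xfc 0xf0 0x00 0x46 0xc7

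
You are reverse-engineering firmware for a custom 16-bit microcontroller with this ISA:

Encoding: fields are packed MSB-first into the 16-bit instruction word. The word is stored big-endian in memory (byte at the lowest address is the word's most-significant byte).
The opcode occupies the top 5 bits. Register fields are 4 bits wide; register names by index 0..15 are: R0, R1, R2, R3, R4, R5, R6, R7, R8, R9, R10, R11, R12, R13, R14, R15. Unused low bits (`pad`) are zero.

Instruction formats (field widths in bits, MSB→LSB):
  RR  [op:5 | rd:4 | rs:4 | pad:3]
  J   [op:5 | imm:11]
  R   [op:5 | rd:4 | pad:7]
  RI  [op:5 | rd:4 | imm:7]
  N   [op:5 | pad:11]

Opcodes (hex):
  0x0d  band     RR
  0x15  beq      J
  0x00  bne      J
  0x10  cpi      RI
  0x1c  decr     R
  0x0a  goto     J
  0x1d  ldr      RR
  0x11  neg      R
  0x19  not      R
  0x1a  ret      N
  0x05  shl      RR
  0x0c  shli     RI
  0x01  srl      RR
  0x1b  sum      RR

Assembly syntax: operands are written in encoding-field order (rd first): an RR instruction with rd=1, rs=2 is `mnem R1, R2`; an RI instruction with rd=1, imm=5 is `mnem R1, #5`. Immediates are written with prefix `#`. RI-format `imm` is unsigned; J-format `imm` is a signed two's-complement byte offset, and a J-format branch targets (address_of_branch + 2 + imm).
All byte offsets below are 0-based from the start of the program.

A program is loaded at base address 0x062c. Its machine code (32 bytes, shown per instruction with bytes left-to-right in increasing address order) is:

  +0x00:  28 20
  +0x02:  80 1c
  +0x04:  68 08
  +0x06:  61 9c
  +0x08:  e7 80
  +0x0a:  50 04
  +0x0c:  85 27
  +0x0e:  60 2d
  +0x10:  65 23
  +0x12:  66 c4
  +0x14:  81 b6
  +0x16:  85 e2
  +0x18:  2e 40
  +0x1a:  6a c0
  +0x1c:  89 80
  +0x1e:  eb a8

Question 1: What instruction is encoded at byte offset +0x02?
cpi R0, #28

@+02  big-endian(80 1c) = 0x801c
  opcode bits[15:11]=0x10: cpi/RI
  [10:7] rd=0 = R0
  [6:0] imm=28 = #28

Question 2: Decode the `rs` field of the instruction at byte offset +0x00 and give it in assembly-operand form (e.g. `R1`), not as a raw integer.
+0x00: 28 20 ⇒ word 0x2820 (big)
  op=0x2820>>11=0x5 ⇒ shl (RR)
  [10:7] rd=0 = R0
  [6:3] rs=4 = R4

R4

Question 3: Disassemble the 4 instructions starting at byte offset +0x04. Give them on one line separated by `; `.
band R0, R1; shli R3, #28; decr R15; goto #4

@+04  big-endian(68 08) = 0x6808
  opcode bits[15:11]=0xd: band/RR
  rd@[10:7]=0x0 ⇒ R0
  rs@[6:3]=0x1 ⇒ R1
@+06  big-endian(61 9c) = 0x619c
  opcode bits[15:11]=0xc: shli/RI
  rd@[10:7]=0x3 ⇒ R3
  imm@[6:0]=0x1c ⇒ #28
@+08  big-endian(e7 80) = 0xe780
  opcode bits[15:11]=0x1c: decr/R
  rd@[10:7]=0xf ⇒ R15
@+0a  big-endian(50 04) = 0x5004
  opcode bits[15:11]=0xa: goto/J
  imm@[10:0]=0x4 ⇒ #4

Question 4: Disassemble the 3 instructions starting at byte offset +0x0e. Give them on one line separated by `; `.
[0e] 60 2d → 0x602d
  top 5b → 0xc → shli [RI]
  [10:7] rd=0 = R0
  [6:0] imm=45 = #45
[10] 65 23 → 0x6523
  top 5b → 0xc → shli [RI]
  [10:7] rd=10 = R10
  [6:0] imm=35 = #35
[12] 66 c4 → 0x66c4
  top 5b → 0xc → shli [RI]
  [10:7] rd=13 = R13
  [6:0] imm=68 = #68

shli R0, #45; shli R10, #35; shli R13, #68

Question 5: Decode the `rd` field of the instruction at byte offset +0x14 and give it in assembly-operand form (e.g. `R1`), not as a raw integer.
R3

off 0x14: read 81 b6 as big → 0x81b6
  opcode bits[15:11]=0x10: cpi/RI
  rd: (w>>7)&0xf=0x3 → R3
  imm: (w>>0)&0x7f=0x36 → #54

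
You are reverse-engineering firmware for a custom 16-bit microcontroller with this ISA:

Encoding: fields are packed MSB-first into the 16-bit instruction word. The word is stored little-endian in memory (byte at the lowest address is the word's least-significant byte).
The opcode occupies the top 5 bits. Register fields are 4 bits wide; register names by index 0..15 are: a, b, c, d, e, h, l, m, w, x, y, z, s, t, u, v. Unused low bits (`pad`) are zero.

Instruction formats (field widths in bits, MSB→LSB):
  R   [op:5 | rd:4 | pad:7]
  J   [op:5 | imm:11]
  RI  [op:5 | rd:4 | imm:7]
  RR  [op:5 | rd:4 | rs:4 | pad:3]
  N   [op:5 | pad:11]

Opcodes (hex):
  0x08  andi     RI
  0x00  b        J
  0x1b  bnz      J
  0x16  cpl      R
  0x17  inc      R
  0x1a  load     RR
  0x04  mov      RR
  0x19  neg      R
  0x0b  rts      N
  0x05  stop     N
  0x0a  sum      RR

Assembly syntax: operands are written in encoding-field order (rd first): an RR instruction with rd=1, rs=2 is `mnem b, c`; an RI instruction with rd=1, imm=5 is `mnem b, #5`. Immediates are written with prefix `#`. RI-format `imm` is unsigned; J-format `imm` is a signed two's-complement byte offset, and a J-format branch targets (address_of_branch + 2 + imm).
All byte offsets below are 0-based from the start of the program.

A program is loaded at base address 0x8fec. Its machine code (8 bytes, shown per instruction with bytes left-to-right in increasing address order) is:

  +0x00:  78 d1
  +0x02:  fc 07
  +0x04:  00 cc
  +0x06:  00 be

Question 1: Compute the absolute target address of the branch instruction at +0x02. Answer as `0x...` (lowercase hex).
0x8fec

@+02  little-endian(fc 07) = 0x07fc
  top 5b → 0x0 → b [J]
  imm: (w>>0)&0x7ff=0x7fc (s11→-4) → #-4
  target = base 0x8fec + off 0x02 + 2 + imm -4 = 0x8fec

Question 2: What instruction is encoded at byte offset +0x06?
inc s

@+06  little-endian(00 be) = 0xbe00
  opcode bits[15:11]=0x17: inc/R
  [10:7] rd=12 = s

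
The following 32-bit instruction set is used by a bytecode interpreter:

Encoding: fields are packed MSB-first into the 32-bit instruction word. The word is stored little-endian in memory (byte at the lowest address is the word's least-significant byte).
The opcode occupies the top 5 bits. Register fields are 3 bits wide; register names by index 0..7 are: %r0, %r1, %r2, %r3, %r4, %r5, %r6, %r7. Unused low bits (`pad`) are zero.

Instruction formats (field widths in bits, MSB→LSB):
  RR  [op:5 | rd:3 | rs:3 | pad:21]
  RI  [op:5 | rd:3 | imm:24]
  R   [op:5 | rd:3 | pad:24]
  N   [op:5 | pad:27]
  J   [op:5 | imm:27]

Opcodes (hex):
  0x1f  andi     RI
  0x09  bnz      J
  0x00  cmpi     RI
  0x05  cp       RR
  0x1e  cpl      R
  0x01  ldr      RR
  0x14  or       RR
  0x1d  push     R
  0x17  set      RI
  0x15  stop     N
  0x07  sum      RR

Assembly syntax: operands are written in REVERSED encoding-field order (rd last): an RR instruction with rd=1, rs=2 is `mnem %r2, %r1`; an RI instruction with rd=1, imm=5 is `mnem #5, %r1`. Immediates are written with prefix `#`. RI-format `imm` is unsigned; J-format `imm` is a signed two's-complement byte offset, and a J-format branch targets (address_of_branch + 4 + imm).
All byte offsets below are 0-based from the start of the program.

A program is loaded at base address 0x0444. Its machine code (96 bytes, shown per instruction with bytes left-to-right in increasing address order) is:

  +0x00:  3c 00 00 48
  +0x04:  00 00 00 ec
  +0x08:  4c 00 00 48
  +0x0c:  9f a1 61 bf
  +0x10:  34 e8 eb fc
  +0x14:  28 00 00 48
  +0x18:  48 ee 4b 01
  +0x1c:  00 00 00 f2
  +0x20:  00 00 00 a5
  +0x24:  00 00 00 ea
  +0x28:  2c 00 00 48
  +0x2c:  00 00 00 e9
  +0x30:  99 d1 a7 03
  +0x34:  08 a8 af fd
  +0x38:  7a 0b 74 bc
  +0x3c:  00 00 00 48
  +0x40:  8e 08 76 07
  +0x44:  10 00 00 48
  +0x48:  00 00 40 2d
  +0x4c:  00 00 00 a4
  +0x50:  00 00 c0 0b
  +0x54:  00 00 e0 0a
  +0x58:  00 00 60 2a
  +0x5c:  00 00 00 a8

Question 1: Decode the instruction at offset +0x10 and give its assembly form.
andi #15460404, %r4

[10] 34 e8 eb fc → 0xfcebe834
  top 5b → 0x1f → andi [RI]
  rd@[26:24]=0x4 ⇒ %r4
  imm@[23:0]=0xebe834 ⇒ #15460404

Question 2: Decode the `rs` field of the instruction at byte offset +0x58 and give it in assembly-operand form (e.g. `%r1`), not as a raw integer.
[58] 00 00 60 2a → 0x2a600000
  opcode bits[31:27]=0x5: cp/RR
  rd@[26:24]=0x2 ⇒ %r2
  rs@[23:21]=0x3 ⇒ %r3

%r3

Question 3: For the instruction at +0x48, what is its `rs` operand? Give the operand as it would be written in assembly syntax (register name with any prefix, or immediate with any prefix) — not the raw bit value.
%r2

@+48  little-endian(00 00 40 2d) = 0x2d400000
  top 5b → 0x5 → cp [RR]
  rd: (w>>24)&0x7=0x5 → %r5
  rs: (w>>21)&0x7=0x2 → %r2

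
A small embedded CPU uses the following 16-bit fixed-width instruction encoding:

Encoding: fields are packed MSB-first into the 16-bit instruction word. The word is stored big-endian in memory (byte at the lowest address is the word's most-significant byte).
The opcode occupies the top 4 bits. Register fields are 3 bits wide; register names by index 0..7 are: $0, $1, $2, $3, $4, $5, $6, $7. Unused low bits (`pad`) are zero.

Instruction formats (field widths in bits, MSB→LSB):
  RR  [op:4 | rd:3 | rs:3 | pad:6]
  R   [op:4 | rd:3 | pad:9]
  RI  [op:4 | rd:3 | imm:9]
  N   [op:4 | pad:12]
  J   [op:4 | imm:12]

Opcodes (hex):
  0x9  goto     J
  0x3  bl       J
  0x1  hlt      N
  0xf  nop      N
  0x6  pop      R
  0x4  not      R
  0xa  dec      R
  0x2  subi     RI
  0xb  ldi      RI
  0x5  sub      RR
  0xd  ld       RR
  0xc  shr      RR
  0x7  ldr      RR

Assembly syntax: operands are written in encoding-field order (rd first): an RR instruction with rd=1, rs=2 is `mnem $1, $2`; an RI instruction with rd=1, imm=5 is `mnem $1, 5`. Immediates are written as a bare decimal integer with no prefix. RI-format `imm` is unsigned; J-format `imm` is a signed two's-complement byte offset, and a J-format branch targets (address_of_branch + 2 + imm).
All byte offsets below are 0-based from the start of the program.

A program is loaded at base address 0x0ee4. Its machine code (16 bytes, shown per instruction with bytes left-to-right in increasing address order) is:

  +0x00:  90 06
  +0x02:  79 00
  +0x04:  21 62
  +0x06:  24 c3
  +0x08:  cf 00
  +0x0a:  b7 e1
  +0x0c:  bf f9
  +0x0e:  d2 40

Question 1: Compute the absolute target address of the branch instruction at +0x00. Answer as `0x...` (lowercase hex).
0x0eec

[00] 90 06 → 0x9006
  top 4b → 0x9 → goto [J]
  imm: (w>>0)&0xfff=0x6 → 6
  target = base 0x0ee4 + off 0x00 + 2 + imm 6 = 0x0eec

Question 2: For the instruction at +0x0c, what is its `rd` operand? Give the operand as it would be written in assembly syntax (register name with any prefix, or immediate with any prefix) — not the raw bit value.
+0x0c: bf f9 ⇒ word 0xbff9 (big)
  op=0xbff9>>12=0xb ⇒ ldi (RI)
  rd: (w>>9)&0x7=0x7 → $7
  imm: (w>>0)&0x1ff=0x1f9 → 505

$7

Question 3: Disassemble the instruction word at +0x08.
shr $7, $4

+0x08: cf 00 ⇒ word 0xcf00 (big)
  top 4b → 0xc → shr [RR]
  rd@[11:9]=0x7 ⇒ $7
  rs@[8:6]=0x4 ⇒ $4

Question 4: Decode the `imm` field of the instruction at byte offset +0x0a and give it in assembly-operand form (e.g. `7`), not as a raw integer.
@+0a  big-endian(b7 e1) = 0xb7e1
  op=0xb7e1>>12=0xb ⇒ ldi (RI)
  rd@[11:9]=0x3 ⇒ $3
  imm@[8:0]=0x1e1 ⇒ 481

481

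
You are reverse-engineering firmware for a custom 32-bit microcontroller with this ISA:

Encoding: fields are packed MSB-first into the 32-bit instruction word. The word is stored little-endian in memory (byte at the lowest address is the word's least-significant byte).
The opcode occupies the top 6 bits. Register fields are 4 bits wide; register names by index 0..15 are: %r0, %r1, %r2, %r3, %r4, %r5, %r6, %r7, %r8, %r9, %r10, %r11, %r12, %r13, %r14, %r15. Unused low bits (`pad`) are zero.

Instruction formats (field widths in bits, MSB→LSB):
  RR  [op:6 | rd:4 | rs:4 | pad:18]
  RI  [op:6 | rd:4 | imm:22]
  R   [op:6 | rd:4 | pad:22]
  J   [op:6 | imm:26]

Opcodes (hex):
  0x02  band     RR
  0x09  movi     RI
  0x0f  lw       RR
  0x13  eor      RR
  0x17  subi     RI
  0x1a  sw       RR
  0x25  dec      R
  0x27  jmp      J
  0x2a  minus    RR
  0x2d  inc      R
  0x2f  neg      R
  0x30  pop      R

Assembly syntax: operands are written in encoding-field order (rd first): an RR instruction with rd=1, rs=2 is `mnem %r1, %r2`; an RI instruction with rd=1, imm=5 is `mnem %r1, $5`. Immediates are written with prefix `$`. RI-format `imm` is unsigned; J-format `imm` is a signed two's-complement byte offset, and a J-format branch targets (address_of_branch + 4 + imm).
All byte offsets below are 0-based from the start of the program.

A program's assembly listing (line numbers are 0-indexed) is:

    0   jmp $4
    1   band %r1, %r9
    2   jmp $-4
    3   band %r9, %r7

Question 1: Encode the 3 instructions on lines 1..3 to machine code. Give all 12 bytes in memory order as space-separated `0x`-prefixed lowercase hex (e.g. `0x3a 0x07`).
0x00 0x00 0x64 0x08 0xfc 0xff 0xff 0x9f 0x00 0x00 0x5c 0x0a

1. band fields op=0x2:6|rd=1:4|rs=9:4|pad=0:18 → word 08640000h → 00 00 64 08
2. jmp fields op=0x27:6|imm=-4:26 → word 9ffffffch → fc ff ff 9f
3. band fields op=0x2:6|rd=9:4|rs=7:4|pad=0:18 → word 0a5c0000h → 00 00 5c 0a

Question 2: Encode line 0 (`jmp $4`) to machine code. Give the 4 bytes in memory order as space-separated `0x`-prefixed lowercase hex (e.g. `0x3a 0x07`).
0. jmp fields op=0x27:6|imm=4:26 → word 9c000004h → 04 00 00 9c

0x04 0x00 0x00 0x9c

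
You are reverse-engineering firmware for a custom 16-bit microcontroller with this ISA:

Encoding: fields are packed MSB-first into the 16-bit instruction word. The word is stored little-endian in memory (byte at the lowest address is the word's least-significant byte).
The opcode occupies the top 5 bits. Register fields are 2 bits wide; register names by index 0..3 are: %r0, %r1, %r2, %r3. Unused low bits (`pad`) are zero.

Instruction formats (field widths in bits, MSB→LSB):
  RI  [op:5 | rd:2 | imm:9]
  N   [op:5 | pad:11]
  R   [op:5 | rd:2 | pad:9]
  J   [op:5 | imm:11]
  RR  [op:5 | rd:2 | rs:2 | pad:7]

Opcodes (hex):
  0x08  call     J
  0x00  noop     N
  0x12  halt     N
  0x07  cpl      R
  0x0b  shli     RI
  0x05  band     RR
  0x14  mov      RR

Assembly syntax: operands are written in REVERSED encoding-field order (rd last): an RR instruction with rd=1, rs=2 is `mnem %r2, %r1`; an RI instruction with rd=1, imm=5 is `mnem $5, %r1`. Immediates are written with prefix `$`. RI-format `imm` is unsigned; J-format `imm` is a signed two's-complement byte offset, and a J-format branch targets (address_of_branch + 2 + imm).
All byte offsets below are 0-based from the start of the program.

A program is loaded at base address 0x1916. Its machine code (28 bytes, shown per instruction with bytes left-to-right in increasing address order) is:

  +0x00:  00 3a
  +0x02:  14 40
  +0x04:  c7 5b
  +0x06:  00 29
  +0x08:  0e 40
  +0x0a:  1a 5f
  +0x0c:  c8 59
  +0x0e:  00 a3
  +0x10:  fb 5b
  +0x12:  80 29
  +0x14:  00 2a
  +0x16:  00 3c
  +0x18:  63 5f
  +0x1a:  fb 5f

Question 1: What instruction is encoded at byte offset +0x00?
cpl %r1

+0x00: 00 3a ⇒ word 0x3a00 (little)
  op=0x3a00>>11=0x7 ⇒ cpl (R)
  [10:9] rd=1 = %r1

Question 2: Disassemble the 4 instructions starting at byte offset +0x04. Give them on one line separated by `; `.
shli $455, %r1; band %r2, %r0; call $14; shli $282, %r3

@+04  little-endian(c7 5b) = 0x5bc7
  op=0x5bc7>>11=0xb ⇒ shli (RI)
  rd@[10:9]=0x1 ⇒ %r1
  imm@[8:0]=0x1c7 ⇒ $455
@+06  little-endian(00 29) = 0x2900
  op=0x2900>>11=0x5 ⇒ band (RR)
  rd@[10:9]=0x0 ⇒ %r0
  rs@[8:7]=0x2 ⇒ %r2
@+08  little-endian(0e 40) = 0x400e
  op=0x400e>>11=0x8 ⇒ call (J)
  imm@[10:0]=0xe ⇒ $14
@+0a  little-endian(1a 5f) = 0x5f1a
  op=0x5f1a>>11=0xb ⇒ shli (RI)
  rd@[10:9]=0x3 ⇒ %r3
  imm@[8:0]=0x11a ⇒ $282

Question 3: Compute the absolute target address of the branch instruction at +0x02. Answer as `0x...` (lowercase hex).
0x192e

+0x02: 14 40 ⇒ word 0x4014 (little)
  top 5b → 0x8 → call [J]
  imm: (w>>0)&0x7ff=0x14 → $20
  target = base 0x1916 + off 0x02 + 2 + imm 20 = 0x192e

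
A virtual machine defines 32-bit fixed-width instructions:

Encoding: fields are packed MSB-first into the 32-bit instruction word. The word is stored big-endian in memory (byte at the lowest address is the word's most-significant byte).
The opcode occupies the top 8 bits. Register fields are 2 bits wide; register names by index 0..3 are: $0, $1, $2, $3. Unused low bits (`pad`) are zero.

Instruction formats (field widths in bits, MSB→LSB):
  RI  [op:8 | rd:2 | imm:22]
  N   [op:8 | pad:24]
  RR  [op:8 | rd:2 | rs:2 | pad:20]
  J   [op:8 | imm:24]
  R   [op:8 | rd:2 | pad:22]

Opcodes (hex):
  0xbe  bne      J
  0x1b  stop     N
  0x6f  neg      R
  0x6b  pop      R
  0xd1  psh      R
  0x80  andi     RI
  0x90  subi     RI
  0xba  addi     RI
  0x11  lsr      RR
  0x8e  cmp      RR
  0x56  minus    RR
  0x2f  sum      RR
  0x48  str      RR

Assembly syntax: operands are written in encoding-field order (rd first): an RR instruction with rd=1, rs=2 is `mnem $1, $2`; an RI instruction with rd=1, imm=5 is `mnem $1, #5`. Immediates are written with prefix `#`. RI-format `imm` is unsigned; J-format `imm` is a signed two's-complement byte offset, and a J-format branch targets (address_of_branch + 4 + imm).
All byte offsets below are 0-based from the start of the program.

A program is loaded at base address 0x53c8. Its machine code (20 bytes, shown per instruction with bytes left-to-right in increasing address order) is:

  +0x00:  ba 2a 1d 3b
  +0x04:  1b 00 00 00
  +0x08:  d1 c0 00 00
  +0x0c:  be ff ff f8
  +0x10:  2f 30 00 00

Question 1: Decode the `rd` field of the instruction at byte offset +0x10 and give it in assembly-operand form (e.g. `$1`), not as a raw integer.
[10] 2f 30 00 00 → 0x2f300000
  op=0x2f300000>>24=0x2f ⇒ sum (RR)
  [23:22] rd=0 = $0
  [21:20] rs=3 = $3

$0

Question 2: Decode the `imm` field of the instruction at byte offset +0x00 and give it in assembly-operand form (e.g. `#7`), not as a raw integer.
off 0x00: read ba 2a 1d 3b as big → 0xba2a1d3b
  top 8b → 0xba → addi [RI]
  [23:22] rd=0 = $0
  [21:0] imm=2759995 = #2759995

#2759995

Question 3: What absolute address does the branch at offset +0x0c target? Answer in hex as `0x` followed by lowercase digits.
[0c] be ff ff f8 → 0xbefffff8
  op=0xbefffff8>>24=0xbe ⇒ bne (J)
  imm@[23:0]=0xfffff8 (s24→-8) ⇒ #-8
  target = base 0x53c8 + off 0x0c + 4 + imm -8 = 0x53d0

0x53d0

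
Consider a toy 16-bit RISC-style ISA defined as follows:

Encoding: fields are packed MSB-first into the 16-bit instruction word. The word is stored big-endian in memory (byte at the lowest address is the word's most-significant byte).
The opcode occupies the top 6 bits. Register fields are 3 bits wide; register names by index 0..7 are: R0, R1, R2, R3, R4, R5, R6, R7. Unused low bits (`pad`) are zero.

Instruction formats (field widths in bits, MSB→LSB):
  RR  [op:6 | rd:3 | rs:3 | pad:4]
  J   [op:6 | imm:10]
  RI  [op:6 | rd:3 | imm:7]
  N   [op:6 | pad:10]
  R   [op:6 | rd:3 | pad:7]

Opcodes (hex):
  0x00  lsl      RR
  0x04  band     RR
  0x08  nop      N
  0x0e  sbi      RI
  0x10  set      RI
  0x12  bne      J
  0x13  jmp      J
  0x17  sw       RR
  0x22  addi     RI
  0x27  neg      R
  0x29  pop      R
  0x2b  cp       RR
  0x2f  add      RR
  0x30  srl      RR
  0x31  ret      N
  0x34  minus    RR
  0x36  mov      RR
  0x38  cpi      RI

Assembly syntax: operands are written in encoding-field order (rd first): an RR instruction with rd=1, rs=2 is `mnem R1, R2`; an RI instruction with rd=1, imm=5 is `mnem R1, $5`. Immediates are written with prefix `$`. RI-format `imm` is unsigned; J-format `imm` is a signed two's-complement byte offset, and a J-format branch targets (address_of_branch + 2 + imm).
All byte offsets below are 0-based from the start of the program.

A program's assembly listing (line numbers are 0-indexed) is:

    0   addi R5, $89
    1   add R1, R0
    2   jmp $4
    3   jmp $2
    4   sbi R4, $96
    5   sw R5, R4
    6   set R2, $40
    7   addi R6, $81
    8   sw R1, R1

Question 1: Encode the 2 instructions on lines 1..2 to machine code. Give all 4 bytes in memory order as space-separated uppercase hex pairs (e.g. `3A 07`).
BC 80 4C 04

line 1 (add): pack op=0x2f:6|rd=1:3|rs=0:3|pad=0:4 = 0xbc80; big→ bc 80
line 2 (jmp): pack op=0x13:6|imm=4:10 = 0x4c04; big→ 4c 04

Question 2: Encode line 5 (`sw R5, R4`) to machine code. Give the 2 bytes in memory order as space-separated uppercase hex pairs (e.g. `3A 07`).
5E C0

5. sw fields op=0x17:6|rd=5:3|rs=4:3|pad=0:4 → word 5ec0h → 5e c0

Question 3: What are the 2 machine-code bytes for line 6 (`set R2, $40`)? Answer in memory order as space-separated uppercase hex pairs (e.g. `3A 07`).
6. set fields op=0x10:6|rd=2:3|imm=40:7 → word 4128h → 41 28

41 28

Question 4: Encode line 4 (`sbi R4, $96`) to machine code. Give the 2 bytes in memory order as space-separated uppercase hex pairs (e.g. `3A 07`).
3A 60

L4: sbi op=0xe:6|rd=4:3|imm=96:7 ⇒ 0x3a60 ⇒ big 3a 60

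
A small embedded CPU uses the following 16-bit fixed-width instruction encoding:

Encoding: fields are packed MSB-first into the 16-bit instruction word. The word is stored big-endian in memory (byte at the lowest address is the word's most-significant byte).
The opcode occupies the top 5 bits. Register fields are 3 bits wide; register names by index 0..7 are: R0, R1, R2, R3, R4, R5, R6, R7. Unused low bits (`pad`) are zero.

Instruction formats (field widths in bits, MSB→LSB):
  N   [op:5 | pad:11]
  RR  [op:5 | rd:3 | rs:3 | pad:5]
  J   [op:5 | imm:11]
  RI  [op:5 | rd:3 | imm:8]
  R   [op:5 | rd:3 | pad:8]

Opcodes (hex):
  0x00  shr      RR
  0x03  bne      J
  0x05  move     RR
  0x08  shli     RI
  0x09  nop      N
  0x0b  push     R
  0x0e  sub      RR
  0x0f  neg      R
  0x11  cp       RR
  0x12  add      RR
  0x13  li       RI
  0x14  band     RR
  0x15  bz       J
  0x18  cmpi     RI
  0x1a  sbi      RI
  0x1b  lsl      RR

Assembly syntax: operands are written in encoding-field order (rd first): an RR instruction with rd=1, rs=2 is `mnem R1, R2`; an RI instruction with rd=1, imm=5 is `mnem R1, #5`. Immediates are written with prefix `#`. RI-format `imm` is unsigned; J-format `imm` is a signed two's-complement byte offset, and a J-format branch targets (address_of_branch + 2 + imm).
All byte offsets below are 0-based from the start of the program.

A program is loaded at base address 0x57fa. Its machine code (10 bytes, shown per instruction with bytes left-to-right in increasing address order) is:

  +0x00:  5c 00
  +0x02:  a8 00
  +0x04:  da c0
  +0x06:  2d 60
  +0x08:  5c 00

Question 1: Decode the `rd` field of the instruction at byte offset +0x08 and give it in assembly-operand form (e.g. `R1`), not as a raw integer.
off 0x08: read 5c 00 as big → 0x5c00
  opcode bits[15:11]=0xb: push/R
  rd@[10:8]=0x4 ⇒ R4

R4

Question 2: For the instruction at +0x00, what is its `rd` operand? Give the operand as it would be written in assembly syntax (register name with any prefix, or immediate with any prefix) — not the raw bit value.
R4

[00] 5c 00 → 0x5c00
  opcode bits[15:11]=0xb: push/R
  [10:8] rd=4 = R4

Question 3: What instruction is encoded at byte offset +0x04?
off 0x04: read da c0 as big → 0xdac0
  top 5b → 0x1b → lsl [RR]
  rd@[10:8]=0x2 ⇒ R2
  rs@[7:5]=0x6 ⇒ R6

lsl R2, R6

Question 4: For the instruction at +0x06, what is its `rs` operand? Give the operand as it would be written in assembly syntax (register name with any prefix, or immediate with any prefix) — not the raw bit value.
R3

[06] 2d 60 → 0x2d60
  top 5b → 0x5 → move [RR]
  rd@[10:8]=0x5 ⇒ R5
  rs@[7:5]=0x3 ⇒ R3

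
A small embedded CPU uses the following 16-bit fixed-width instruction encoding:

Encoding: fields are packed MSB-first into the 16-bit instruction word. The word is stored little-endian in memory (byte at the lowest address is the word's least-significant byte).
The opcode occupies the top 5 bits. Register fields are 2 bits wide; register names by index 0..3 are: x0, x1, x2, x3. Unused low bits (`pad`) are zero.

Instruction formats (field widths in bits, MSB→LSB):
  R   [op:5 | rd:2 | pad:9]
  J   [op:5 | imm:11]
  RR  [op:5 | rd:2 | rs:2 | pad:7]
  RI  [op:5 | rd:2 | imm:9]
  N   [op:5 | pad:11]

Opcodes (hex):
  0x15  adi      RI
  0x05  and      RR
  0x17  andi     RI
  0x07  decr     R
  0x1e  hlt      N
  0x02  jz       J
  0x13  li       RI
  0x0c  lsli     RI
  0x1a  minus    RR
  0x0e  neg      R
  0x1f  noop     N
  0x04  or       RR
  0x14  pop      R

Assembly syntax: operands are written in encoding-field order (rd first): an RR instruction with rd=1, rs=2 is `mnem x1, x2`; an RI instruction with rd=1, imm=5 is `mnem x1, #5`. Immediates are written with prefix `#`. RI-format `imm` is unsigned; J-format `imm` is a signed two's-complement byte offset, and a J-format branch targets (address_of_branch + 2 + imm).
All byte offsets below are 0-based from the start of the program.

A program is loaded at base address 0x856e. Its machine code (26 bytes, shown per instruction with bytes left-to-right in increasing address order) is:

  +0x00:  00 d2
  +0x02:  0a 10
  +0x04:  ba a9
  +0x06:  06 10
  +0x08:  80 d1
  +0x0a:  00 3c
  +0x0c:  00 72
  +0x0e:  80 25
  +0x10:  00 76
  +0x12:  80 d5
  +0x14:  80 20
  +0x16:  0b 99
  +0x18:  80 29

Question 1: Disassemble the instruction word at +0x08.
minus x0, x3

+0x08: 80 d1 ⇒ word 0xd180 (little)
  top 5b → 0x1a → minus [RR]
  rd: (w>>9)&0x3=0x0 → x0
  rs: (w>>7)&0x3=0x3 → x3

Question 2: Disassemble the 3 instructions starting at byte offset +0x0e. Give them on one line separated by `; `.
or x2, x3; neg x3; minus x2, x3

off 0x0e: read 80 25 as little → 0x2580
  opcode bits[15:11]=0x4: or/RR
  rd@[10:9]=0x2 ⇒ x2
  rs@[8:7]=0x3 ⇒ x3
off 0x10: read 00 76 as little → 0x7600
  opcode bits[15:11]=0xe: neg/R
  rd@[10:9]=0x3 ⇒ x3
off 0x12: read 80 d5 as little → 0xd580
  opcode bits[15:11]=0x1a: minus/RR
  rd@[10:9]=0x2 ⇒ x2
  rs@[8:7]=0x3 ⇒ x3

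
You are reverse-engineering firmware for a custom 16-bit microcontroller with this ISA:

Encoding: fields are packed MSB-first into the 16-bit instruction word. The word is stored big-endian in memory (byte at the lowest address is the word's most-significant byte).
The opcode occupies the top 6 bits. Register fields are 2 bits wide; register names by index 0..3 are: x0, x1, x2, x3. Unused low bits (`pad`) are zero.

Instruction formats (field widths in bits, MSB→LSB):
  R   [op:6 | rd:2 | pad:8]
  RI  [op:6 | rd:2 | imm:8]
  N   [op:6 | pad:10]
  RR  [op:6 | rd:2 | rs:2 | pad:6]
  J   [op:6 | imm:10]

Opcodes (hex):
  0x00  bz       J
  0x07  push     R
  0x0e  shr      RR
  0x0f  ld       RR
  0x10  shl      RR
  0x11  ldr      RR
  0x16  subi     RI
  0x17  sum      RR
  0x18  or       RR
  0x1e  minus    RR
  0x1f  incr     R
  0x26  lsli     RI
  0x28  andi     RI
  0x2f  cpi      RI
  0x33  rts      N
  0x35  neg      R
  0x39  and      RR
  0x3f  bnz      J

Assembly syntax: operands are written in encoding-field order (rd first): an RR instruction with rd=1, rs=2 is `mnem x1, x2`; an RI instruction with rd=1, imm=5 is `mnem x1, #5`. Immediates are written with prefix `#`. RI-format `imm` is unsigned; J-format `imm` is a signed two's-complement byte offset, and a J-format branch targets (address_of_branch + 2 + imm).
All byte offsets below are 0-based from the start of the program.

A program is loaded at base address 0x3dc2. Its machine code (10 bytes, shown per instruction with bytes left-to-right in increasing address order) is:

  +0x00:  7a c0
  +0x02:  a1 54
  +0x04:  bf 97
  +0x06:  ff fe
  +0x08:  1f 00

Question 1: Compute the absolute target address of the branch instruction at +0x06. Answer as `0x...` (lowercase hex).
0x3dc8

@+06  big-endian(ff fe) = 0xfffe
  op=0xfffe>>10=0x3f ⇒ bnz (J)
  imm@[9:0]=0x3fe (s10→-2) ⇒ #-2
  target = base 0x3dc2 + off 0x06 + 2 + imm -2 = 0x3dc8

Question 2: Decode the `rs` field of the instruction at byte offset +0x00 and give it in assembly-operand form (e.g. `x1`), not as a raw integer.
[00] 7a c0 → 0x7ac0
  opcode bits[15:10]=0x1e: minus/RR
  rd: (w>>8)&0x3=0x2 → x2
  rs: (w>>6)&0x3=0x3 → x3

x3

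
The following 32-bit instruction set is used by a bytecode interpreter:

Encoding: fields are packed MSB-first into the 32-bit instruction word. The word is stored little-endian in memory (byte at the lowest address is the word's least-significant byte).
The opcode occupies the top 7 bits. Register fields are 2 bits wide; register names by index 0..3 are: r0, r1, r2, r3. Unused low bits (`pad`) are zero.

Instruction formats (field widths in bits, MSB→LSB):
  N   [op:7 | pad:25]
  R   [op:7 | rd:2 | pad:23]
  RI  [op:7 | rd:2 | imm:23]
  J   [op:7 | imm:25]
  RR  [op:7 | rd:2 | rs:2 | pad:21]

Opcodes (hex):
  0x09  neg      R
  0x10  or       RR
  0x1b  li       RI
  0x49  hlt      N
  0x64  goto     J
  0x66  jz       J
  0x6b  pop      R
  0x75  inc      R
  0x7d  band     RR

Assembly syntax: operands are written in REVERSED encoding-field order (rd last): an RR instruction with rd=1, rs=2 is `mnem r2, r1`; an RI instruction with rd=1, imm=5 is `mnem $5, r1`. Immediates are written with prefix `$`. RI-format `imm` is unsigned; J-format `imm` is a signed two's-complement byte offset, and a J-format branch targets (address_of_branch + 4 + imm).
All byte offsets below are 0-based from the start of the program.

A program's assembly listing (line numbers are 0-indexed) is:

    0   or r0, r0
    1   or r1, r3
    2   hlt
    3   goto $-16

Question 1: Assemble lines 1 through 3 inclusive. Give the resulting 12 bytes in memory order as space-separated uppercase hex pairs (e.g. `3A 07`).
L1: or op=0x10:7|rd=3:2|rs=1:2|pad=0:21 ⇒ 0x21a00000 ⇒ little 00 00 a0 21
L2: hlt op=0x49:7|pad=0:25 ⇒ 0x92000000 ⇒ little 00 00 00 92
L3: goto op=0x64:7|imm=-16:25 ⇒ 0xc9fffff0 ⇒ little f0 ff ff c9

00 00 A0 21 00 00 00 92 F0 FF FF C9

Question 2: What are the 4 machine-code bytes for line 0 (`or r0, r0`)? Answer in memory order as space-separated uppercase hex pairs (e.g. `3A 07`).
00 00 00 20

line 0 (or): pack op=0x10:7|rd=0:2|rs=0:2|pad=0:21 = 0x20000000; little→ 00 00 00 20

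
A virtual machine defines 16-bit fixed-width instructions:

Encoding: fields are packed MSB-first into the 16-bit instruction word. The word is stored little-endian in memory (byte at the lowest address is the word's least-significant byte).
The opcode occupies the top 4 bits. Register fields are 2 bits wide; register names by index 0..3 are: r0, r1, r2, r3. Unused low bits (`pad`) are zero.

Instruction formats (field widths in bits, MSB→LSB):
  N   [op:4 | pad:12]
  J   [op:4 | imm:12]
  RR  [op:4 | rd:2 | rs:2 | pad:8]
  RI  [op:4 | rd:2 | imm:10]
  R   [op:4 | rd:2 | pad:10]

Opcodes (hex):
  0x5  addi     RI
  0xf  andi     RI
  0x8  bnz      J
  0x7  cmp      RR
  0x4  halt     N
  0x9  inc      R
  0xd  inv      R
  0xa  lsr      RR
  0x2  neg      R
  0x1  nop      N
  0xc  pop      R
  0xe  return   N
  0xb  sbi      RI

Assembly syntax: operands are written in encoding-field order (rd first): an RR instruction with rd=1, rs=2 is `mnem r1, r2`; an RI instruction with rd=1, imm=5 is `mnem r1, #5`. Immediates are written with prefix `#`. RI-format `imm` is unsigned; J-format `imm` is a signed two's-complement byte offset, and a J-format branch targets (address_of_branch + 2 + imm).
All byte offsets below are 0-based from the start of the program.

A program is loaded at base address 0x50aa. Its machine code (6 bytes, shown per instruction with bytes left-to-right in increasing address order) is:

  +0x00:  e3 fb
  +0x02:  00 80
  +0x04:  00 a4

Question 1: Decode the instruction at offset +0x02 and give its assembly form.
[02] 00 80 → 0x8000
  opcode bits[15:12]=0x8: bnz/J
  imm: (w>>0)&0xfff=0x0 → #0

bnz #0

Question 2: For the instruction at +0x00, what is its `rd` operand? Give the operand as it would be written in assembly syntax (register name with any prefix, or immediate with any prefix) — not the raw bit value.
r2

@+00  little-endian(e3 fb) = 0xfbe3
  op=0xfbe3>>12=0xf ⇒ andi (RI)
  rd@[11:10]=0x2 ⇒ r2
  imm@[9:0]=0x3e3 ⇒ #995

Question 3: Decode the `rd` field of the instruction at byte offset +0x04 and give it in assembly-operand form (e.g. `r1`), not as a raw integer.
[04] 00 a4 → 0xa400
  top 4b → 0xa → lsr [RR]
  [11:10] rd=1 = r1
  [9:8] rs=0 = r0

r1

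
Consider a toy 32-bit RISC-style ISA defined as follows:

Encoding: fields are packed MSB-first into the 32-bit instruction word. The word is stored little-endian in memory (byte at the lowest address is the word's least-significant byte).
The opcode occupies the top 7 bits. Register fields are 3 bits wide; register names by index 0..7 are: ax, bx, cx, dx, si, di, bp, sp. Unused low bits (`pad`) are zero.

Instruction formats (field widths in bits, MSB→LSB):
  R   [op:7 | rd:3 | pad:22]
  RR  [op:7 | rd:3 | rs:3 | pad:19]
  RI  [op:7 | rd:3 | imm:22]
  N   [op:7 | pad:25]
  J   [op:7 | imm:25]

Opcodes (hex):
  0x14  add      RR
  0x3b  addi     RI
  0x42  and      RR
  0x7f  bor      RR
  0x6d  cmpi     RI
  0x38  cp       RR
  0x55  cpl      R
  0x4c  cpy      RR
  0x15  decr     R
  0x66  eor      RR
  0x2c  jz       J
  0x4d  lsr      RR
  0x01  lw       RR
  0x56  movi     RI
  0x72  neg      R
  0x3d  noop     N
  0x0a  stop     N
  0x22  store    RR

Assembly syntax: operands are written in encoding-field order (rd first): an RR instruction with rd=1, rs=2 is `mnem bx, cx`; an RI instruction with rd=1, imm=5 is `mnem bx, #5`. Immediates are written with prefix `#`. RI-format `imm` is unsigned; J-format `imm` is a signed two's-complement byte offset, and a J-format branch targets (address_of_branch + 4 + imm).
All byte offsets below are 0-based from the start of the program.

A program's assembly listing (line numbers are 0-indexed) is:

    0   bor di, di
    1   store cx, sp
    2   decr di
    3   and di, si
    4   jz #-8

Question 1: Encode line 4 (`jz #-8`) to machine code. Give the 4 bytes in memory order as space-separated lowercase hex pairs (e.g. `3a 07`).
f8 ff ff 59

4. jz fields op=0x2c:7|imm=-8:25 → word 59fffff8h → f8 ff ff 59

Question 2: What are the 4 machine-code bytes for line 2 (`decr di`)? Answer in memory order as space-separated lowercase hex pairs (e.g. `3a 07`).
00 00 40 2b

2. decr fields op=0x15:7|rd=5:3|pad=0:22 → word 2b400000h → 00 00 40 2b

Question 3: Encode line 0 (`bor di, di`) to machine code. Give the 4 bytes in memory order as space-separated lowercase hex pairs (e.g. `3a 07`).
line 0 (bor): pack op=0x7f:7|rd=5:3|rs=5:3|pad=0:19 = 0xff680000; little→ 00 00 68 ff

00 00 68 ff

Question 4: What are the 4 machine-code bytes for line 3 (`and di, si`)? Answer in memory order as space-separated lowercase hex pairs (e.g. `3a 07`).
00 00 60 85

L3: and op=0x42:7|rd=5:3|rs=4:3|pad=0:19 ⇒ 0x85600000 ⇒ little 00 00 60 85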